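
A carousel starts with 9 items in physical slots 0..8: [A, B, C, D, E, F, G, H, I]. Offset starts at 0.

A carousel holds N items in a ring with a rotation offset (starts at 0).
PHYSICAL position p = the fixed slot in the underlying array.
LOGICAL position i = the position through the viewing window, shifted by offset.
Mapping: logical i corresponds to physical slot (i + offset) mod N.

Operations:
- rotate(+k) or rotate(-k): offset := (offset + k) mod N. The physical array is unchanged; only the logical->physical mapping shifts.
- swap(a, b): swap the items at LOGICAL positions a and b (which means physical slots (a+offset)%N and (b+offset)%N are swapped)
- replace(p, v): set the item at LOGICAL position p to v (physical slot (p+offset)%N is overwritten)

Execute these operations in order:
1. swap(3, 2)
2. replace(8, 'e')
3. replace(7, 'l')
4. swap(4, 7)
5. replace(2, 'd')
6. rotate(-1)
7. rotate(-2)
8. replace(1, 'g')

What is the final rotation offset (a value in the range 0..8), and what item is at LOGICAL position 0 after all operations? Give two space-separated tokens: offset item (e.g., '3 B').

After op 1 (swap(3, 2)): offset=0, physical=[A,B,D,C,E,F,G,H,I], logical=[A,B,D,C,E,F,G,H,I]
After op 2 (replace(8, 'e')): offset=0, physical=[A,B,D,C,E,F,G,H,e], logical=[A,B,D,C,E,F,G,H,e]
After op 3 (replace(7, 'l')): offset=0, physical=[A,B,D,C,E,F,G,l,e], logical=[A,B,D,C,E,F,G,l,e]
After op 4 (swap(4, 7)): offset=0, physical=[A,B,D,C,l,F,G,E,e], logical=[A,B,D,C,l,F,G,E,e]
After op 5 (replace(2, 'd')): offset=0, physical=[A,B,d,C,l,F,G,E,e], logical=[A,B,d,C,l,F,G,E,e]
After op 6 (rotate(-1)): offset=8, physical=[A,B,d,C,l,F,G,E,e], logical=[e,A,B,d,C,l,F,G,E]
After op 7 (rotate(-2)): offset=6, physical=[A,B,d,C,l,F,G,E,e], logical=[G,E,e,A,B,d,C,l,F]
After op 8 (replace(1, 'g')): offset=6, physical=[A,B,d,C,l,F,G,g,e], logical=[G,g,e,A,B,d,C,l,F]

Answer: 6 G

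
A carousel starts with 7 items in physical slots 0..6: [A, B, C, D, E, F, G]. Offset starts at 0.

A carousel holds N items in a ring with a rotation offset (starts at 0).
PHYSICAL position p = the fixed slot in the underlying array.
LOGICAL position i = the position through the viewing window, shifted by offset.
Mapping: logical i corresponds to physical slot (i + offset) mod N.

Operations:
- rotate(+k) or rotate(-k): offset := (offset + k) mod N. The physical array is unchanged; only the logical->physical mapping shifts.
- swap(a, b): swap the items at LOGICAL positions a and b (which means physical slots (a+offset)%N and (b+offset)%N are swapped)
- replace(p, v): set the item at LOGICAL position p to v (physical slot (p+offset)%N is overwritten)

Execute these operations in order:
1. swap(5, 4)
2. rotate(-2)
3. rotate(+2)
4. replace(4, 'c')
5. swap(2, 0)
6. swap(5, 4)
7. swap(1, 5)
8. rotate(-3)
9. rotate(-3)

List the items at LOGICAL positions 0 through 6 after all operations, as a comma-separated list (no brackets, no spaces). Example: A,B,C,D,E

After op 1 (swap(5, 4)): offset=0, physical=[A,B,C,D,F,E,G], logical=[A,B,C,D,F,E,G]
After op 2 (rotate(-2)): offset=5, physical=[A,B,C,D,F,E,G], logical=[E,G,A,B,C,D,F]
After op 3 (rotate(+2)): offset=0, physical=[A,B,C,D,F,E,G], logical=[A,B,C,D,F,E,G]
After op 4 (replace(4, 'c')): offset=0, physical=[A,B,C,D,c,E,G], logical=[A,B,C,D,c,E,G]
After op 5 (swap(2, 0)): offset=0, physical=[C,B,A,D,c,E,G], logical=[C,B,A,D,c,E,G]
After op 6 (swap(5, 4)): offset=0, physical=[C,B,A,D,E,c,G], logical=[C,B,A,D,E,c,G]
After op 7 (swap(1, 5)): offset=0, physical=[C,c,A,D,E,B,G], logical=[C,c,A,D,E,B,G]
After op 8 (rotate(-3)): offset=4, physical=[C,c,A,D,E,B,G], logical=[E,B,G,C,c,A,D]
After op 9 (rotate(-3)): offset=1, physical=[C,c,A,D,E,B,G], logical=[c,A,D,E,B,G,C]

Answer: c,A,D,E,B,G,C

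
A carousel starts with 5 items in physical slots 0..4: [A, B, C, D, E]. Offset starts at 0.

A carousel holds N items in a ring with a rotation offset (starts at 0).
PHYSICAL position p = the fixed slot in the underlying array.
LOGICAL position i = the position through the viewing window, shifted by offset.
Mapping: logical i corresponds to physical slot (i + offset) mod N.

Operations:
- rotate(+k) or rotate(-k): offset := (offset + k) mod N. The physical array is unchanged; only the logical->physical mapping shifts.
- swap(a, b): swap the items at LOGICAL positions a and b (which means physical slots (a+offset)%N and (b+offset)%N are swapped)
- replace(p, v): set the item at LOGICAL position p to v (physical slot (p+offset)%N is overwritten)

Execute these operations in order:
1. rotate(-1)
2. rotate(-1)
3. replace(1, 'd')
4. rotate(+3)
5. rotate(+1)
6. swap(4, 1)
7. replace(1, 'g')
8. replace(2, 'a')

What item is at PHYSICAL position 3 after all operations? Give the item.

Answer: g

Derivation:
After op 1 (rotate(-1)): offset=4, physical=[A,B,C,D,E], logical=[E,A,B,C,D]
After op 2 (rotate(-1)): offset=3, physical=[A,B,C,D,E], logical=[D,E,A,B,C]
After op 3 (replace(1, 'd')): offset=3, physical=[A,B,C,D,d], logical=[D,d,A,B,C]
After op 4 (rotate(+3)): offset=1, physical=[A,B,C,D,d], logical=[B,C,D,d,A]
After op 5 (rotate(+1)): offset=2, physical=[A,B,C,D,d], logical=[C,D,d,A,B]
After op 6 (swap(4, 1)): offset=2, physical=[A,D,C,B,d], logical=[C,B,d,A,D]
After op 7 (replace(1, 'g')): offset=2, physical=[A,D,C,g,d], logical=[C,g,d,A,D]
After op 8 (replace(2, 'a')): offset=2, physical=[A,D,C,g,a], logical=[C,g,a,A,D]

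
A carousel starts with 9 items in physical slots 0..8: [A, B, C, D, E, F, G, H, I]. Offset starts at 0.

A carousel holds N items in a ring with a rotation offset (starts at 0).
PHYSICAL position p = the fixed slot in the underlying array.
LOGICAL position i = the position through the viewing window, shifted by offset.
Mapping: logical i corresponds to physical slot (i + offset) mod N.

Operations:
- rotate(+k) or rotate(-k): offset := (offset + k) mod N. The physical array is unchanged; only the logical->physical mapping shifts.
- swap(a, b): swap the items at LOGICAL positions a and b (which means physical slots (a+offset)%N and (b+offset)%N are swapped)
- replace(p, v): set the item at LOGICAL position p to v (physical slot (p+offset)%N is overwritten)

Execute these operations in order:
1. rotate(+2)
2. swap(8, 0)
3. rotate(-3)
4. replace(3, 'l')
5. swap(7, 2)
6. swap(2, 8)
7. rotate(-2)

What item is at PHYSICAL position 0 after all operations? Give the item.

Answer: A

Derivation:
After op 1 (rotate(+2)): offset=2, physical=[A,B,C,D,E,F,G,H,I], logical=[C,D,E,F,G,H,I,A,B]
After op 2 (swap(8, 0)): offset=2, physical=[A,C,B,D,E,F,G,H,I], logical=[B,D,E,F,G,H,I,A,C]
After op 3 (rotate(-3)): offset=8, physical=[A,C,B,D,E,F,G,H,I], logical=[I,A,C,B,D,E,F,G,H]
After op 4 (replace(3, 'l')): offset=8, physical=[A,C,l,D,E,F,G,H,I], logical=[I,A,C,l,D,E,F,G,H]
After op 5 (swap(7, 2)): offset=8, physical=[A,G,l,D,E,F,C,H,I], logical=[I,A,G,l,D,E,F,C,H]
After op 6 (swap(2, 8)): offset=8, physical=[A,H,l,D,E,F,C,G,I], logical=[I,A,H,l,D,E,F,C,G]
After op 7 (rotate(-2)): offset=6, physical=[A,H,l,D,E,F,C,G,I], logical=[C,G,I,A,H,l,D,E,F]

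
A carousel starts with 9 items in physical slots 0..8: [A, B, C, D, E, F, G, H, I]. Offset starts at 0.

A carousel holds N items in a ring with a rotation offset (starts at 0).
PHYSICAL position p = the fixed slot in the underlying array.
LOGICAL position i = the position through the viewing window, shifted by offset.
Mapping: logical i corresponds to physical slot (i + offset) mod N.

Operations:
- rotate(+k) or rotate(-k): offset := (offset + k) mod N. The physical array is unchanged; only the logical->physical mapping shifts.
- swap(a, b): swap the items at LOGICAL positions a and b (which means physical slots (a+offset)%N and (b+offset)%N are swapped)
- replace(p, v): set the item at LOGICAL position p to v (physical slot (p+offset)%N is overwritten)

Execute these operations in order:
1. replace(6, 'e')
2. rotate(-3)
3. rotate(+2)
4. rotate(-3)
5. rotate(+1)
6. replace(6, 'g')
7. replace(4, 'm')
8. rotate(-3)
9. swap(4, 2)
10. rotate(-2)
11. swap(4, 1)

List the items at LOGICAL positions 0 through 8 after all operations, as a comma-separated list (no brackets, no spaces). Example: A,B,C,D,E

Answer: m,H,g,E,C,e,F,I,A

Derivation:
After op 1 (replace(6, 'e')): offset=0, physical=[A,B,C,D,E,F,e,H,I], logical=[A,B,C,D,E,F,e,H,I]
After op 2 (rotate(-3)): offset=6, physical=[A,B,C,D,E,F,e,H,I], logical=[e,H,I,A,B,C,D,E,F]
After op 3 (rotate(+2)): offset=8, physical=[A,B,C,D,E,F,e,H,I], logical=[I,A,B,C,D,E,F,e,H]
After op 4 (rotate(-3)): offset=5, physical=[A,B,C,D,E,F,e,H,I], logical=[F,e,H,I,A,B,C,D,E]
After op 5 (rotate(+1)): offset=6, physical=[A,B,C,D,E,F,e,H,I], logical=[e,H,I,A,B,C,D,E,F]
After op 6 (replace(6, 'g')): offset=6, physical=[A,B,C,g,E,F,e,H,I], logical=[e,H,I,A,B,C,g,E,F]
After op 7 (replace(4, 'm')): offset=6, physical=[A,m,C,g,E,F,e,H,I], logical=[e,H,I,A,m,C,g,E,F]
After op 8 (rotate(-3)): offset=3, physical=[A,m,C,g,E,F,e,H,I], logical=[g,E,F,e,H,I,A,m,C]
After op 9 (swap(4, 2)): offset=3, physical=[A,m,C,g,E,H,e,F,I], logical=[g,E,H,e,F,I,A,m,C]
After op 10 (rotate(-2)): offset=1, physical=[A,m,C,g,E,H,e,F,I], logical=[m,C,g,E,H,e,F,I,A]
After op 11 (swap(4, 1)): offset=1, physical=[A,m,H,g,E,C,e,F,I], logical=[m,H,g,E,C,e,F,I,A]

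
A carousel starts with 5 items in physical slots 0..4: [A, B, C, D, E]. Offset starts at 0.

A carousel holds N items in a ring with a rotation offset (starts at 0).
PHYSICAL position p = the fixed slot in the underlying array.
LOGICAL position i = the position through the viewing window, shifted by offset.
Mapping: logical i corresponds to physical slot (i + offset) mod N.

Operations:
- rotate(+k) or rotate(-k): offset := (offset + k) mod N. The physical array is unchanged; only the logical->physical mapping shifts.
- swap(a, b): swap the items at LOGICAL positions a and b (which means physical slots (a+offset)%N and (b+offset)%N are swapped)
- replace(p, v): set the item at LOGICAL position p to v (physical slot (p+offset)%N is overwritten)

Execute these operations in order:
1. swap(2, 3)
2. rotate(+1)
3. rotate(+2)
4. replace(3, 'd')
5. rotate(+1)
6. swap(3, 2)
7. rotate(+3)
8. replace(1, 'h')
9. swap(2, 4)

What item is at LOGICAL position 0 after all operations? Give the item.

Answer: d

Derivation:
After op 1 (swap(2, 3)): offset=0, physical=[A,B,D,C,E], logical=[A,B,D,C,E]
After op 2 (rotate(+1)): offset=1, physical=[A,B,D,C,E], logical=[B,D,C,E,A]
After op 3 (rotate(+2)): offset=3, physical=[A,B,D,C,E], logical=[C,E,A,B,D]
After op 4 (replace(3, 'd')): offset=3, physical=[A,d,D,C,E], logical=[C,E,A,d,D]
After op 5 (rotate(+1)): offset=4, physical=[A,d,D,C,E], logical=[E,A,d,D,C]
After op 6 (swap(3, 2)): offset=4, physical=[A,D,d,C,E], logical=[E,A,D,d,C]
After op 7 (rotate(+3)): offset=2, physical=[A,D,d,C,E], logical=[d,C,E,A,D]
After op 8 (replace(1, 'h')): offset=2, physical=[A,D,d,h,E], logical=[d,h,E,A,D]
After op 9 (swap(2, 4)): offset=2, physical=[A,E,d,h,D], logical=[d,h,D,A,E]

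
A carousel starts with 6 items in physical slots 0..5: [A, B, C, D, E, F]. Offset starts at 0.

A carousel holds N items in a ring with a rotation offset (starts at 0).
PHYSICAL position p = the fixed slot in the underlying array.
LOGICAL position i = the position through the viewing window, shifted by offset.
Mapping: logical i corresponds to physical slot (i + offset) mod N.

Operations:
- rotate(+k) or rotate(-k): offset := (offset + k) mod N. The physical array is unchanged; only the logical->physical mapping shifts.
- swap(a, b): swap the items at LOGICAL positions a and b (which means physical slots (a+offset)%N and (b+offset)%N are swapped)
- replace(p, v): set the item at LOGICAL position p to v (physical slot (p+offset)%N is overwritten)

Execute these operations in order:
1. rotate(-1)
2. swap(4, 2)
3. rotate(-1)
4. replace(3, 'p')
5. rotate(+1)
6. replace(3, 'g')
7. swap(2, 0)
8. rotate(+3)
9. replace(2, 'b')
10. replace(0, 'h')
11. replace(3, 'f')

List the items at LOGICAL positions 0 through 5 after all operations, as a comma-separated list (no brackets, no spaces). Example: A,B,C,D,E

After op 1 (rotate(-1)): offset=5, physical=[A,B,C,D,E,F], logical=[F,A,B,C,D,E]
After op 2 (swap(4, 2)): offset=5, physical=[A,D,C,B,E,F], logical=[F,A,D,C,B,E]
After op 3 (rotate(-1)): offset=4, physical=[A,D,C,B,E,F], logical=[E,F,A,D,C,B]
After op 4 (replace(3, 'p')): offset=4, physical=[A,p,C,B,E,F], logical=[E,F,A,p,C,B]
After op 5 (rotate(+1)): offset=5, physical=[A,p,C,B,E,F], logical=[F,A,p,C,B,E]
After op 6 (replace(3, 'g')): offset=5, physical=[A,p,g,B,E,F], logical=[F,A,p,g,B,E]
After op 7 (swap(2, 0)): offset=5, physical=[A,F,g,B,E,p], logical=[p,A,F,g,B,E]
After op 8 (rotate(+3)): offset=2, physical=[A,F,g,B,E,p], logical=[g,B,E,p,A,F]
After op 9 (replace(2, 'b')): offset=2, physical=[A,F,g,B,b,p], logical=[g,B,b,p,A,F]
After op 10 (replace(0, 'h')): offset=2, physical=[A,F,h,B,b,p], logical=[h,B,b,p,A,F]
After op 11 (replace(3, 'f')): offset=2, physical=[A,F,h,B,b,f], logical=[h,B,b,f,A,F]

Answer: h,B,b,f,A,F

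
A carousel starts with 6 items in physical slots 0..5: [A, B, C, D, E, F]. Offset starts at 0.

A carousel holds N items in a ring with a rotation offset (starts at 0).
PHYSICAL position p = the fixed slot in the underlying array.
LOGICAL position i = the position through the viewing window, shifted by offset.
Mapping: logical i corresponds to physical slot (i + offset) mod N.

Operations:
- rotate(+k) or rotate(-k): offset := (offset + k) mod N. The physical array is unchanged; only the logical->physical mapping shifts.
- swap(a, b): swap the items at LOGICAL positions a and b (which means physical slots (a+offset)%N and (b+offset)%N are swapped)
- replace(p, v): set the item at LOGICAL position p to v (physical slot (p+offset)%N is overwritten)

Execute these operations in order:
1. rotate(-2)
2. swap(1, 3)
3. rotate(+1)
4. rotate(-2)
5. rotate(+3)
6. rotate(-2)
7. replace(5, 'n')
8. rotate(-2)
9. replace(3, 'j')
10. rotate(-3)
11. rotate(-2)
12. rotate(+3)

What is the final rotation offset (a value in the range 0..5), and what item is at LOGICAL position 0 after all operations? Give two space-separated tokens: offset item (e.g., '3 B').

Answer: 0 A

Derivation:
After op 1 (rotate(-2)): offset=4, physical=[A,B,C,D,E,F], logical=[E,F,A,B,C,D]
After op 2 (swap(1, 3)): offset=4, physical=[A,F,C,D,E,B], logical=[E,B,A,F,C,D]
After op 3 (rotate(+1)): offset=5, physical=[A,F,C,D,E,B], logical=[B,A,F,C,D,E]
After op 4 (rotate(-2)): offset=3, physical=[A,F,C,D,E,B], logical=[D,E,B,A,F,C]
After op 5 (rotate(+3)): offset=0, physical=[A,F,C,D,E,B], logical=[A,F,C,D,E,B]
After op 6 (rotate(-2)): offset=4, physical=[A,F,C,D,E,B], logical=[E,B,A,F,C,D]
After op 7 (replace(5, 'n')): offset=4, physical=[A,F,C,n,E,B], logical=[E,B,A,F,C,n]
After op 8 (rotate(-2)): offset=2, physical=[A,F,C,n,E,B], logical=[C,n,E,B,A,F]
After op 9 (replace(3, 'j')): offset=2, physical=[A,F,C,n,E,j], logical=[C,n,E,j,A,F]
After op 10 (rotate(-3)): offset=5, physical=[A,F,C,n,E,j], logical=[j,A,F,C,n,E]
After op 11 (rotate(-2)): offset=3, physical=[A,F,C,n,E,j], logical=[n,E,j,A,F,C]
After op 12 (rotate(+3)): offset=0, physical=[A,F,C,n,E,j], logical=[A,F,C,n,E,j]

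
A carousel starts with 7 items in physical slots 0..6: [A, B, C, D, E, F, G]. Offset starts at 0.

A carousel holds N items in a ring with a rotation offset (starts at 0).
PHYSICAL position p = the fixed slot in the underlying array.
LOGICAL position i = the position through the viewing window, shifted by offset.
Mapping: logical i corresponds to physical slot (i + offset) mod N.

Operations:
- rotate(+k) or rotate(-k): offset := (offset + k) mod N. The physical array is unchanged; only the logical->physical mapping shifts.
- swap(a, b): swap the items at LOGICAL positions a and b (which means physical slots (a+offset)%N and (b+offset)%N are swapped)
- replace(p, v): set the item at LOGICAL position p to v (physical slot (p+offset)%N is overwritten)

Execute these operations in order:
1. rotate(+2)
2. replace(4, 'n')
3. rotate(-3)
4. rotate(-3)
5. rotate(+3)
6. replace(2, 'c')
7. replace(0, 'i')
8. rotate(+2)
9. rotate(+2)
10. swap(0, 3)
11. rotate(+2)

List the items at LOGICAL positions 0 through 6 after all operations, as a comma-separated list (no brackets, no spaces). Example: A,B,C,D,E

Answer: F,D,A,c,C,i,E

Derivation:
After op 1 (rotate(+2)): offset=2, physical=[A,B,C,D,E,F,G], logical=[C,D,E,F,G,A,B]
After op 2 (replace(4, 'n')): offset=2, physical=[A,B,C,D,E,F,n], logical=[C,D,E,F,n,A,B]
After op 3 (rotate(-3)): offset=6, physical=[A,B,C,D,E,F,n], logical=[n,A,B,C,D,E,F]
After op 4 (rotate(-3)): offset=3, physical=[A,B,C,D,E,F,n], logical=[D,E,F,n,A,B,C]
After op 5 (rotate(+3)): offset=6, physical=[A,B,C,D,E,F,n], logical=[n,A,B,C,D,E,F]
After op 6 (replace(2, 'c')): offset=6, physical=[A,c,C,D,E,F,n], logical=[n,A,c,C,D,E,F]
After op 7 (replace(0, 'i')): offset=6, physical=[A,c,C,D,E,F,i], logical=[i,A,c,C,D,E,F]
After op 8 (rotate(+2)): offset=1, physical=[A,c,C,D,E,F,i], logical=[c,C,D,E,F,i,A]
After op 9 (rotate(+2)): offset=3, physical=[A,c,C,D,E,F,i], logical=[D,E,F,i,A,c,C]
After op 10 (swap(0, 3)): offset=3, physical=[A,c,C,i,E,F,D], logical=[i,E,F,D,A,c,C]
After op 11 (rotate(+2)): offset=5, physical=[A,c,C,i,E,F,D], logical=[F,D,A,c,C,i,E]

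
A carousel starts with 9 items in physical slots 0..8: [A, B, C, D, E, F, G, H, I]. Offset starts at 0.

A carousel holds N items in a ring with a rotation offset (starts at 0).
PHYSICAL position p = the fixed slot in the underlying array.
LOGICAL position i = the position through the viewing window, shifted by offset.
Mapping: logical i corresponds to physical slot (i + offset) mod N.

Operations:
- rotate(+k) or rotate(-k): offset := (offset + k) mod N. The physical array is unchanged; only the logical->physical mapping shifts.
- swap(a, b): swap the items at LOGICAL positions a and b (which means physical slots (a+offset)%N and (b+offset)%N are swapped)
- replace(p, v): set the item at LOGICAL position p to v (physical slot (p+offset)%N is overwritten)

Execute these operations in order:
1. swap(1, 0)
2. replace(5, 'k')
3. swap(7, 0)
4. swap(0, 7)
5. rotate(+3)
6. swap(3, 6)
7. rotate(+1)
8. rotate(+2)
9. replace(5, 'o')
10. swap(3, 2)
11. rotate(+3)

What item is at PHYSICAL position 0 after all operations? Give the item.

Answer: I

Derivation:
After op 1 (swap(1, 0)): offset=0, physical=[B,A,C,D,E,F,G,H,I], logical=[B,A,C,D,E,F,G,H,I]
After op 2 (replace(5, 'k')): offset=0, physical=[B,A,C,D,E,k,G,H,I], logical=[B,A,C,D,E,k,G,H,I]
After op 3 (swap(7, 0)): offset=0, physical=[H,A,C,D,E,k,G,B,I], logical=[H,A,C,D,E,k,G,B,I]
After op 4 (swap(0, 7)): offset=0, physical=[B,A,C,D,E,k,G,H,I], logical=[B,A,C,D,E,k,G,H,I]
After op 5 (rotate(+3)): offset=3, physical=[B,A,C,D,E,k,G,H,I], logical=[D,E,k,G,H,I,B,A,C]
After op 6 (swap(3, 6)): offset=3, physical=[G,A,C,D,E,k,B,H,I], logical=[D,E,k,B,H,I,G,A,C]
After op 7 (rotate(+1)): offset=4, physical=[G,A,C,D,E,k,B,H,I], logical=[E,k,B,H,I,G,A,C,D]
After op 8 (rotate(+2)): offset=6, physical=[G,A,C,D,E,k,B,H,I], logical=[B,H,I,G,A,C,D,E,k]
After op 9 (replace(5, 'o')): offset=6, physical=[G,A,o,D,E,k,B,H,I], logical=[B,H,I,G,A,o,D,E,k]
After op 10 (swap(3, 2)): offset=6, physical=[I,A,o,D,E,k,B,H,G], logical=[B,H,G,I,A,o,D,E,k]
After op 11 (rotate(+3)): offset=0, physical=[I,A,o,D,E,k,B,H,G], logical=[I,A,o,D,E,k,B,H,G]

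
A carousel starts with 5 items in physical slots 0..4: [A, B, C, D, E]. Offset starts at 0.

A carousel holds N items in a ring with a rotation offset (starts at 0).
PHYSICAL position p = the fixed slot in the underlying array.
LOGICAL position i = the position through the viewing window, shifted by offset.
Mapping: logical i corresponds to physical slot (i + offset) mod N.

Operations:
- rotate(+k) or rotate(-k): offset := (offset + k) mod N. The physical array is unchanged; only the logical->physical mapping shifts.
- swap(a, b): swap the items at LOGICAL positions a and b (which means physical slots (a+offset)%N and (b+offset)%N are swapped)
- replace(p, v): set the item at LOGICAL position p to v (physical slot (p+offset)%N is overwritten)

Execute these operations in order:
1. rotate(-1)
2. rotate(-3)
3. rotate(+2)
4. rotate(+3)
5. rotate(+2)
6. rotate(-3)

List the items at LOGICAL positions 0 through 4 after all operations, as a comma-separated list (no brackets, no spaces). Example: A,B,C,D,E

Answer: A,B,C,D,E

Derivation:
After op 1 (rotate(-1)): offset=4, physical=[A,B,C,D,E], logical=[E,A,B,C,D]
After op 2 (rotate(-3)): offset=1, physical=[A,B,C,D,E], logical=[B,C,D,E,A]
After op 3 (rotate(+2)): offset=3, physical=[A,B,C,D,E], logical=[D,E,A,B,C]
After op 4 (rotate(+3)): offset=1, physical=[A,B,C,D,E], logical=[B,C,D,E,A]
After op 5 (rotate(+2)): offset=3, physical=[A,B,C,D,E], logical=[D,E,A,B,C]
After op 6 (rotate(-3)): offset=0, physical=[A,B,C,D,E], logical=[A,B,C,D,E]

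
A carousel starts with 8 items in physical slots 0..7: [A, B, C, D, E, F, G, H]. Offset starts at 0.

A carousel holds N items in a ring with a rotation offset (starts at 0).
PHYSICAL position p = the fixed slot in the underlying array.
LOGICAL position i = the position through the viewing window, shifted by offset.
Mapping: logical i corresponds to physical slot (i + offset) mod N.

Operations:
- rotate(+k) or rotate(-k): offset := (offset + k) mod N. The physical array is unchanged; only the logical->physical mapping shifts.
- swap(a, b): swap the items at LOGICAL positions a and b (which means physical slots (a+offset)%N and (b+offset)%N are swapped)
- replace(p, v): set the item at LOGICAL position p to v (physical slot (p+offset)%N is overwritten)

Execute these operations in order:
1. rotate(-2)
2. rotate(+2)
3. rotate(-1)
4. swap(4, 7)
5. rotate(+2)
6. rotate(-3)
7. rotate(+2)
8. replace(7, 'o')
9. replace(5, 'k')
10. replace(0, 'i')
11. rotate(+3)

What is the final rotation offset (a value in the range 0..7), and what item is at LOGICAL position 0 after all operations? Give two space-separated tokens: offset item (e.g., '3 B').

After op 1 (rotate(-2)): offset=6, physical=[A,B,C,D,E,F,G,H], logical=[G,H,A,B,C,D,E,F]
After op 2 (rotate(+2)): offset=0, physical=[A,B,C,D,E,F,G,H], logical=[A,B,C,D,E,F,G,H]
After op 3 (rotate(-1)): offset=7, physical=[A,B,C,D,E,F,G,H], logical=[H,A,B,C,D,E,F,G]
After op 4 (swap(4, 7)): offset=7, physical=[A,B,C,G,E,F,D,H], logical=[H,A,B,C,G,E,F,D]
After op 5 (rotate(+2)): offset=1, physical=[A,B,C,G,E,F,D,H], logical=[B,C,G,E,F,D,H,A]
After op 6 (rotate(-3)): offset=6, physical=[A,B,C,G,E,F,D,H], logical=[D,H,A,B,C,G,E,F]
After op 7 (rotate(+2)): offset=0, physical=[A,B,C,G,E,F,D,H], logical=[A,B,C,G,E,F,D,H]
After op 8 (replace(7, 'o')): offset=0, physical=[A,B,C,G,E,F,D,o], logical=[A,B,C,G,E,F,D,o]
After op 9 (replace(5, 'k')): offset=0, physical=[A,B,C,G,E,k,D,o], logical=[A,B,C,G,E,k,D,o]
After op 10 (replace(0, 'i')): offset=0, physical=[i,B,C,G,E,k,D,o], logical=[i,B,C,G,E,k,D,o]
After op 11 (rotate(+3)): offset=3, physical=[i,B,C,G,E,k,D,o], logical=[G,E,k,D,o,i,B,C]

Answer: 3 G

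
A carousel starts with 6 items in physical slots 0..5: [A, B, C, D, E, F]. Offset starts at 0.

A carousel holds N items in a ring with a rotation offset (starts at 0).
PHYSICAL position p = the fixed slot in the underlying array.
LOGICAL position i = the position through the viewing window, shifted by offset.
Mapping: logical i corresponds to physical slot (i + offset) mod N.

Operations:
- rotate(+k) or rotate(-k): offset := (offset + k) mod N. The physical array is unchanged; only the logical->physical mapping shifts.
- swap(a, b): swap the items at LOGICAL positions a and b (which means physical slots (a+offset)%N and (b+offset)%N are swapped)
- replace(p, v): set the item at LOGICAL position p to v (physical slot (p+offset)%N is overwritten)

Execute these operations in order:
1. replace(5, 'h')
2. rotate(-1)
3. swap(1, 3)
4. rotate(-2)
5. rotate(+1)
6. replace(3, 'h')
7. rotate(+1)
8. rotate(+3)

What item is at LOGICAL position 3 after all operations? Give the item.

After op 1 (replace(5, 'h')): offset=0, physical=[A,B,C,D,E,h], logical=[A,B,C,D,E,h]
After op 2 (rotate(-1)): offset=5, physical=[A,B,C,D,E,h], logical=[h,A,B,C,D,E]
After op 3 (swap(1, 3)): offset=5, physical=[C,B,A,D,E,h], logical=[h,C,B,A,D,E]
After op 4 (rotate(-2)): offset=3, physical=[C,B,A,D,E,h], logical=[D,E,h,C,B,A]
After op 5 (rotate(+1)): offset=4, physical=[C,B,A,D,E,h], logical=[E,h,C,B,A,D]
After op 6 (replace(3, 'h')): offset=4, physical=[C,h,A,D,E,h], logical=[E,h,C,h,A,D]
After op 7 (rotate(+1)): offset=5, physical=[C,h,A,D,E,h], logical=[h,C,h,A,D,E]
After op 8 (rotate(+3)): offset=2, physical=[C,h,A,D,E,h], logical=[A,D,E,h,C,h]

Answer: h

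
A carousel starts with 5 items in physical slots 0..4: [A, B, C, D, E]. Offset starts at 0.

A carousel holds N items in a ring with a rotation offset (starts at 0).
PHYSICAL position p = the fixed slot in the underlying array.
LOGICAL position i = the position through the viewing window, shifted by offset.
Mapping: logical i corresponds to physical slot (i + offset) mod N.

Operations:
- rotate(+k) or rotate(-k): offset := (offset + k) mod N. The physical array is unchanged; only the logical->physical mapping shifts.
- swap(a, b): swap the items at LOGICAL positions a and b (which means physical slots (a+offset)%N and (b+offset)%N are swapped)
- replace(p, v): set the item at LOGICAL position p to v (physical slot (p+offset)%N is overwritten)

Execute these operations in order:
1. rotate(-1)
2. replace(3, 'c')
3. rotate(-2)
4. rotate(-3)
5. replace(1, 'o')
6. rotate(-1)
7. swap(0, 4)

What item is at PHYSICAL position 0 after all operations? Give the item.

Answer: o

Derivation:
After op 1 (rotate(-1)): offset=4, physical=[A,B,C,D,E], logical=[E,A,B,C,D]
After op 2 (replace(3, 'c')): offset=4, physical=[A,B,c,D,E], logical=[E,A,B,c,D]
After op 3 (rotate(-2)): offset=2, physical=[A,B,c,D,E], logical=[c,D,E,A,B]
After op 4 (rotate(-3)): offset=4, physical=[A,B,c,D,E], logical=[E,A,B,c,D]
After op 5 (replace(1, 'o')): offset=4, physical=[o,B,c,D,E], logical=[E,o,B,c,D]
After op 6 (rotate(-1)): offset=3, physical=[o,B,c,D,E], logical=[D,E,o,B,c]
After op 7 (swap(0, 4)): offset=3, physical=[o,B,D,c,E], logical=[c,E,o,B,D]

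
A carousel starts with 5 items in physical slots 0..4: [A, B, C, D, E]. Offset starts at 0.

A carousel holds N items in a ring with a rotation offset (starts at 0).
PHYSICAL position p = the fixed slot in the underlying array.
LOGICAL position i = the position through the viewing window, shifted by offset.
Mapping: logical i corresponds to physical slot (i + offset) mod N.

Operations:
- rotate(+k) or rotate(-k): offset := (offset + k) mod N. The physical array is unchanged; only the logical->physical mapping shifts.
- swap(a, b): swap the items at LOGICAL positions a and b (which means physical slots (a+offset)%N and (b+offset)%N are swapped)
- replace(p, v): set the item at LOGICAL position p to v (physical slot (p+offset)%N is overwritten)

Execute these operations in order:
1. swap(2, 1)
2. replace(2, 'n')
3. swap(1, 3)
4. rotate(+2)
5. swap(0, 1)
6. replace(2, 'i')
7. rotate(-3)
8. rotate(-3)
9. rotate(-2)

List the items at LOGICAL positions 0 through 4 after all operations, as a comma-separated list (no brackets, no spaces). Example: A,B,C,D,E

After op 1 (swap(2, 1)): offset=0, physical=[A,C,B,D,E], logical=[A,C,B,D,E]
After op 2 (replace(2, 'n')): offset=0, physical=[A,C,n,D,E], logical=[A,C,n,D,E]
After op 3 (swap(1, 3)): offset=0, physical=[A,D,n,C,E], logical=[A,D,n,C,E]
After op 4 (rotate(+2)): offset=2, physical=[A,D,n,C,E], logical=[n,C,E,A,D]
After op 5 (swap(0, 1)): offset=2, physical=[A,D,C,n,E], logical=[C,n,E,A,D]
After op 6 (replace(2, 'i')): offset=2, physical=[A,D,C,n,i], logical=[C,n,i,A,D]
After op 7 (rotate(-3)): offset=4, physical=[A,D,C,n,i], logical=[i,A,D,C,n]
After op 8 (rotate(-3)): offset=1, physical=[A,D,C,n,i], logical=[D,C,n,i,A]
After op 9 (rotate(-2)): offset=4, physical=[A,D,C,n,i], logical=[i,A,D,C,n]

Answer: i,A,D,C,n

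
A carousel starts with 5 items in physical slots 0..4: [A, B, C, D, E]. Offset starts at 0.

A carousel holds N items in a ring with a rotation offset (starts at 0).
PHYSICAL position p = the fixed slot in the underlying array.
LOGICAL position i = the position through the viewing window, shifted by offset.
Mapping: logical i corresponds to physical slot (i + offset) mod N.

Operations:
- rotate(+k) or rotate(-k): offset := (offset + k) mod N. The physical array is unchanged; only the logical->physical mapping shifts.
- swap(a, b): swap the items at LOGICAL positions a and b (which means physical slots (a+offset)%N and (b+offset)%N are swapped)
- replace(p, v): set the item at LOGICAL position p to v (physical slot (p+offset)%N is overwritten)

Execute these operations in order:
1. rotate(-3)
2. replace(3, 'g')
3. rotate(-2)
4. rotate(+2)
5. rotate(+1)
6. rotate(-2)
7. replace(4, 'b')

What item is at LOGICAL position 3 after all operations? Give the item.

After op 1 (rotate(-3)): offset=2, physical=[A,B,C,D,E], logical=[C,D,E,A,B]
After op 2 (replace(3, 'g')): offset=2, physical=[g,B,C,D,E], logical=[C,D,E,g,B]
After op 3 (rotate(-2)): offset=0, physical=[g,B,C,D,E], logical=[g,B,C,D,E]
After op 4 (rotate(+2)): offset=2, physical=[g,B,C,D,E], logical=[C,D,E,g,B]
After op 5 (rotate(+1)): offset=3, physical=[g,B,C,D,E], logical=[D,E,g,B,C]
After op 6 (rotate(-2)): offset=1, physical=[g,B,C,D,E], logical=[B,C,D,E,g]
After op 7 (replace(4, 'b')): offset=1, physical=[b,B,C,D,E], logical=[B,C,D,E,b]

Answer: E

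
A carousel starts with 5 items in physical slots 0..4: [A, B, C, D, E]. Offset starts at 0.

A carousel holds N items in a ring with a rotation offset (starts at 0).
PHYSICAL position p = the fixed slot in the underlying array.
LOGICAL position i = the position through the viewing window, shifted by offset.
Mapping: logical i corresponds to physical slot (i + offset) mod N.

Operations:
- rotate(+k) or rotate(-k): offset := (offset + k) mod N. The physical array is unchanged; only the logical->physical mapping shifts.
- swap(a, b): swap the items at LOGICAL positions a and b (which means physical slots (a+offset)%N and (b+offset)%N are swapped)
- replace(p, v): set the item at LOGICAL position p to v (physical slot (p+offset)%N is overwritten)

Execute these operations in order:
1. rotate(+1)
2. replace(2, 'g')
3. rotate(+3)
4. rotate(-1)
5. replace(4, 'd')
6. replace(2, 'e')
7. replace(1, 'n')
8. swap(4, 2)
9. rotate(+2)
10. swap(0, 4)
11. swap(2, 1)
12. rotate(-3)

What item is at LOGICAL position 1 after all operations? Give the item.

Answer: g

Derivation:
After op 1 (rotate(+1)): offset=1, physical=[A,B,C,D,E], logical=[B,C,D,E,A]
After op 2 (replace(2, 'g')): offset=1, physical=[A,B,C,g,E], logical=[B,C,g,E,A]
After op 3 (rotate(+3)): offset=4, physical=[A,B,C,g,E], logical=[E,A,B,C,g]
After op 4 (rotate(-1)): offset=3, physical=[A,B,C,g,E], logical=[g,E,A,B,C]
After op 5 (replace(4, 'd')): offset=3, physical=[A,B,d,g,E], logical=[g,E,A,B,d]
After op 6 (replace(2, 'e')): offset=3, physical=[e,B,d,g,E], logical=[g,E,e,B,d]
After op 7 (replace(1, 'n')): offset=3, physical=[e,B,d,g,n], logical=[g,n,e,B,d]
After op 8 (swap(4, 2)): offset=3, physical=[d,B,e,g,n], logical=[g,n,d,B,e]
After op 9 (rotate(+2)): offset=0, physical=[d,B,e,g,n], logical=[d,B,e,g,n]
After op 10 (swap(0, 4)): offset=0, physical=[n,B,e,g,d], logical=[n,B,e,g,d]
After op 11 (swap(2, 1)): offset=0, physical=[n,e,B,g,d], logical=[n,e,B,g,d]
After op 12 (rotate(-3)): offset=2, physical=[n,e,B,g,d], logical=[B,g,d,n,e]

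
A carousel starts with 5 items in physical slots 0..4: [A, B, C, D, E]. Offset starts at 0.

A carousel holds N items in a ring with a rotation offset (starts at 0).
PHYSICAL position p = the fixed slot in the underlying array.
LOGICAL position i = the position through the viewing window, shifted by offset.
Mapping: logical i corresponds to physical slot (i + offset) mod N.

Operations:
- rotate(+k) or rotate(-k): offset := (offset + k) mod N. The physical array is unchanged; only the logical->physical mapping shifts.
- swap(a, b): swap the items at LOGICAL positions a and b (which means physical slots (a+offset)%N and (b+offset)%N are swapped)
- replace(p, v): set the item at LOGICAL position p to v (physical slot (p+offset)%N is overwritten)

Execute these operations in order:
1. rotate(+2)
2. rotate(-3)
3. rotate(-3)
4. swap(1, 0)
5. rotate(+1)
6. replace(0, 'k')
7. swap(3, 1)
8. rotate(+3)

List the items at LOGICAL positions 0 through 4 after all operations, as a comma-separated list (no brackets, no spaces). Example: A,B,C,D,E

Answer: D,C,k,A,E

Derivation:
After op 1 (rotate(+2)): offset=2, physical=[A,B,C,D,E], logical=[C,D,E,A,B]
After op 2 (rotate(-3)): offset=4, physical=[A,B,C,D,E], logical=[E,A,B,C,D]
After op 3 (rotate(-3)): offset=1, physical=[A,B,C,D,E], logical=[B,C,D,E,A]
After op 4 (swap(1, 0)): offset=1, physical=[A,C,B,D,E], logical=[C,B,D,E,A]
After op 5 (rotate(+1)): offset=2, physical=[A,C,B,D,E], logical=[B,D,E,A,C]
After op 6 (replace(0, 'k')): offset=2, physical=[A,C,k,D,E], logical=[k,D,E,A,C]
After op 7 (swap(3, 1)): offset=2, physical=[D,C,k,A,E], logical=[k,A,E,D,C]
After op 8 (rotate(+3)): offset=0, physical=[D,C,k,A,E], logical=[D,C,k,A,E]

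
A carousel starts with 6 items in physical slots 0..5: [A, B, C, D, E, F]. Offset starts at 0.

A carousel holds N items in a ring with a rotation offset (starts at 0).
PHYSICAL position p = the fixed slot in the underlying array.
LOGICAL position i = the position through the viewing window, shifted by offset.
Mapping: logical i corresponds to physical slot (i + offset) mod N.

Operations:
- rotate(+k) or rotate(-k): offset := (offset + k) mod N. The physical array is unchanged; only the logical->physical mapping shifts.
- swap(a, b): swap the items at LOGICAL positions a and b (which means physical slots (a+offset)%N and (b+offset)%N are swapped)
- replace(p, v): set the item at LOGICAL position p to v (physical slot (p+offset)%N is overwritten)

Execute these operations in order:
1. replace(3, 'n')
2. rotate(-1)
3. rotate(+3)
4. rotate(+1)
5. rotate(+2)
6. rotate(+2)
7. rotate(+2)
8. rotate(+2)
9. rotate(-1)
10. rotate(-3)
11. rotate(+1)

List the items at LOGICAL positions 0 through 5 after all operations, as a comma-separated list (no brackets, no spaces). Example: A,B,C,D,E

Answer: C,n,E,F,A,B

Derivation:
After op 1 (replace(3, 'n')): offset=0, physical=[A,B,C,n,E,F], logical=[A,B,C,n,E,F]
After op 2 (rotate(-1)): offset=5, physical=[A,B,C,n,E,F], logical=[F,A,B,C,n,E]
After op 3 (rotate(+3)): offset=2, physical=[A,B,C,n,E,F], logical=[C,n,E,F,A,B]
After op 4 (rotate(+1)): offset=3, physical=[A,B,C,n,E,F], logical=[n,E,F,A,B,C]
After op 5 (rotate(+2)): offset=5, physical=[A,B,C,n,E,F], logical=[F,A,B,C,n,E]
After op 6 (rotate(+2)): offset=1, physical=[A,B,C,n,E,F], logical=[B,C,n,E,F,A]
After op 7 (rotate(+2)): offset=3, physical=[A,B,C,n,E,F], logical=[n,E,F,A,B,C]
After op 8 (rotate(+2)): offset=5, physical=[A,B,C,n,E,F], logical=[F,A,B,C,n,E]
After op 9 (rotate(-1)): offset=4, physical=[A,B,C,n,E,F], logical=[E,F,A,B,C,n]
After op 10 (rotate(-3)): offset=1, physical=[A,B,C,n,E,F], logical=[B,C,n,E,F,A]
After op 11 (rotate(+1)): offset=2, physical=[A,B,C,n,E,F], logical=[C,n,E,F,A,B]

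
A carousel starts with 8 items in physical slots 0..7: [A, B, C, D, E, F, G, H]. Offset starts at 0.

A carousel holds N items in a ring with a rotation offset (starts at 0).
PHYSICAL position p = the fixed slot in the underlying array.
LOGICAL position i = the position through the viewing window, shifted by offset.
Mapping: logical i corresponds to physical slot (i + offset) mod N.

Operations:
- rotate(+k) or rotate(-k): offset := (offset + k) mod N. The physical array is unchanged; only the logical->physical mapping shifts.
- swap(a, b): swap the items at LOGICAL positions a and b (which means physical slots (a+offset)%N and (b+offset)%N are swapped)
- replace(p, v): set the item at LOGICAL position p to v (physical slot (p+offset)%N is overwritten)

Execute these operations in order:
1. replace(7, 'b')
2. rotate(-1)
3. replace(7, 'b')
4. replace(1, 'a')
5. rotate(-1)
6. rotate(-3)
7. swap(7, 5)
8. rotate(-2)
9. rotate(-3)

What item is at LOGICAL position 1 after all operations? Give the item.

After op 1 (replace(7, 'b')): offset=0, physical=[A,B,C,D,E,F,G,b], logical=[A,B,C,D,E,F,G,b]
After op 2 (rotate(-1)): offset=7, physical=[A,B,C,D,E,F,G,b], logical=[b,A,B,C,D,E,F,G]
After op 3 (replace(7, 'b')): offset=7, physical=[A,B,C,D,E,F,b,b], logical=[b,A,B,C,D,E,F,b]
After op 4 (replace(1, 'a')): offset=7, physical=[a,B,C,D,E,F,b,b], logical=[b,a,B,C,D,E,F,b]
After op 5 (rotate(-1)): offset=6, physical=[a,B,C,D,E,F,b,b], logical=[b,b,a,B,C,D,E,F]
After op 6 (rotate(-3)): offset=3, physical=[a,B,C,D,E,F,b,b], logical=[D,E,F,b,b,a,B,C]
After op 7 (swap(7, 5)): offset=3, physical=[C,B,a,D,E,F,b,b], logical=[D,E,F,b,b,C,B,a]
After op 8 (rotate(-2)): offset=1, physical=[C,B,a,D,E,F,b,b], logical=[B,a,D,E,F,b,b,C]
After op 9 (rotate(-3)): offset=6, physical=[C,B,a,D,E,F,b,b], logical=[b,b,C,B,a,D,E,F]

Answer: b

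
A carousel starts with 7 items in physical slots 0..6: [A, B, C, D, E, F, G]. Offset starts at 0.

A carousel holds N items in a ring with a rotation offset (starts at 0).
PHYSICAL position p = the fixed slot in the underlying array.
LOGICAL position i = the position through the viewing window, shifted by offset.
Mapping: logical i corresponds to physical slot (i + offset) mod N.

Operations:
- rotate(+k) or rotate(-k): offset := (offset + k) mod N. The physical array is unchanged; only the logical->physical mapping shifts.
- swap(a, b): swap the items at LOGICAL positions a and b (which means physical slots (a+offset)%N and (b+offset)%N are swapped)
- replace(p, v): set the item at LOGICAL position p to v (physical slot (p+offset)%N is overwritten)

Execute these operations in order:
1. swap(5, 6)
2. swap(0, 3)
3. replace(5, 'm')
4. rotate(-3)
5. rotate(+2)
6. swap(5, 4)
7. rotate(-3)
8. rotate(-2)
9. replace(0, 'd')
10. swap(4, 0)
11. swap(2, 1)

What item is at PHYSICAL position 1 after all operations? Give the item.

After op 1 (swap(5, 6)): offset=0, physical=[A,B,C,D,E,G,F], logical=[A,B,C,D,E,G,F]
After op 2 (swap(0, 3)): offset=0, physical=[D,B,C,A,E,G,F], logical=[D,B,C,A,E,G,F]
After op 3 (replace(5, 'm')): offset=0, physical=[D,B,C,A,E,m,F], logical=[D,B,C,A,E,m,F]
After op 4 (rotate(-3)): offset=4, physical=[D,B,C,A,E,m,F], logical=[E,m,F,D,B,C,A]
After op 5 (rotate(+2)): offset=6, physical=[D,B,C,A,E,m,F], logical=[F,D,B,C,A,E,m]
After op 6 (swap(5, 4)): offset=6, physical=[D,B,C,E,A,m,F], logical=[F,D,B,C,E,A,m]
After op 7 (rotate(-3)): offset=3, physical=[D,B,C,E,A,m,F], logical=[E,A,m,F,D,B,C]
After op 8 (rotate(-2)): offset=1, physical=[D,B,C,E,A,m,F], logical=[B,C,E,A,m,F,D]
After op 9 (replace(0, 'd')): offset=1, physical=[D,d,C,E,A,m,F], logical=[d,C,E,A,m,F,D]
After op 10 (swap(4, 0)): offset=1, physical=[D,m,C,E,A,d,F], logical=[m,C,E,A,d,F,D]
After op 11 (swap(2, 1)): offset=1, physical=[D,m,E,C,A,d,F], logical=[m,E,C,A,d,F,D]

Answer: m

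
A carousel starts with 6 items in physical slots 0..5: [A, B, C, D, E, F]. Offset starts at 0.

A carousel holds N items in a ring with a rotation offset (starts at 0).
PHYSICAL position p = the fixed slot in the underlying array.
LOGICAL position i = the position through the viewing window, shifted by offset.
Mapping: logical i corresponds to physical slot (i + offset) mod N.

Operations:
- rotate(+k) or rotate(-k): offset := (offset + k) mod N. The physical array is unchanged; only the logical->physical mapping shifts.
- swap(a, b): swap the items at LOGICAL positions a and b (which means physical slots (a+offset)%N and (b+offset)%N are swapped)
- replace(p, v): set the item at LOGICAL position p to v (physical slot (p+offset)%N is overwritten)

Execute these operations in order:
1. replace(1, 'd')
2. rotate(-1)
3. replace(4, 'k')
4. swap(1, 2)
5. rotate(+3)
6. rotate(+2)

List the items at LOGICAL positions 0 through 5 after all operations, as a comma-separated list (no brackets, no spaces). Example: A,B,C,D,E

After op 1 (replace(1, 'd')): offset=0, physical=[A,d,C,D,E,F], logical=[A,d,C,D,E,F]
After op 2 (rotate(-1)): offset=5, physical=[A,d,C,D,E,F], logical=[F,A,d,C,D,E]
After op 3 (replace(4, 'k')): offset=5, physical=[A,d,C,k,E,F], logical=[F,A,d,C,k,E]
After op 4 (swap(1, 2)): offset=5, physical=[d,A,C,k,E,F], logical=[F,d,A,C,k,E]
After op 5 (rotate(+3)): offset=2, physical=[d,A,C,k,E,F], logical=[C,k,E,F,d,A]
After op 6 (rotate(+2)): offset=4, physical=[d,A,C,k,E,F], logical=[E,F,d,A,C,k]

Answer: E,F,d,A,C,k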